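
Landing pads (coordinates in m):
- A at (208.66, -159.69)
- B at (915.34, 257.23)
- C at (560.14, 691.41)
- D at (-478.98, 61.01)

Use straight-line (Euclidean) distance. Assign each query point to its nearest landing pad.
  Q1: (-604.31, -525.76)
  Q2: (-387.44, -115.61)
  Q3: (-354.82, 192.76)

Q1→D; Q2→D; Q3→D

Q1 at (-604.31, -525.76):
  A: 891.59 m
  B: 1709.51 m
  C: 1684.47 m
  D: 600.01 m
  → nearest: D (600.01 m)
Q2 at (-387.44, -115.61):
  A: 597.73 m
  B: 1355.08 m
  C: 1244.66 m
  D: 198.93 m
  → nearest: D (198.93 m)
Q3 at (-354.82, 192.76):
  A: 664.63 m
  B: 1271.80 m
  C: 1042.02 m
  D: 181.04 m
  → nearest: D (181.04 m)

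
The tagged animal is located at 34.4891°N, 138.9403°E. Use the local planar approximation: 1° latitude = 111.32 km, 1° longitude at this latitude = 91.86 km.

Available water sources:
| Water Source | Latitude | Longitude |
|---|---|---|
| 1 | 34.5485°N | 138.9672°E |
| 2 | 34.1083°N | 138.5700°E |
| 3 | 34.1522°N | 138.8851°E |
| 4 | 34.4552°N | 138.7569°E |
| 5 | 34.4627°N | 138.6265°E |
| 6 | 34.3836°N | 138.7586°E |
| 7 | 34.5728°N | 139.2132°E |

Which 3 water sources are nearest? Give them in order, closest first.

Distances from 34.4891°N, 138.9403°E:
1: 7.0590 km
2: 54.3511 km
3: 37.8449 km
4: 17.2646 km
5: 28.9751 km
6: 20.4087 km
7: 26.7442 km
Sorted: 1 (7.0590 km) < 4 (17.2646 km) < 6 (20.4087 km) < 7 (26.7442 km) < 5 (28.9751 km) < …

1, 4, 6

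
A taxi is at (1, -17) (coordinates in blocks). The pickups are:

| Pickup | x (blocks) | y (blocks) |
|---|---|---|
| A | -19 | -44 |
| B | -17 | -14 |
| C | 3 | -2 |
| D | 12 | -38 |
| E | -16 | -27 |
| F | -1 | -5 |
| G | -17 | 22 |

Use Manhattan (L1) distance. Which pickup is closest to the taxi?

F

Distances from (1, -17):
A: |-20| + |-27| = 20 + 27 = 47 blocks
B: |-18| + |3| = 18 + 3 = 21 blocks
C: |2| + |15| = 2 + 15 = 17 blocks
D: |11| + |-21| = 11 + 21 = 32 blocks
E: |-17| + |-10| = 17 + 10 = 27 blocks
F: |-2| + |12| = 2 + 12 = 14 blocks
G: |-18| + |39| = 18 + 39 = 57 blocks
Minimum: F at 14 blocks.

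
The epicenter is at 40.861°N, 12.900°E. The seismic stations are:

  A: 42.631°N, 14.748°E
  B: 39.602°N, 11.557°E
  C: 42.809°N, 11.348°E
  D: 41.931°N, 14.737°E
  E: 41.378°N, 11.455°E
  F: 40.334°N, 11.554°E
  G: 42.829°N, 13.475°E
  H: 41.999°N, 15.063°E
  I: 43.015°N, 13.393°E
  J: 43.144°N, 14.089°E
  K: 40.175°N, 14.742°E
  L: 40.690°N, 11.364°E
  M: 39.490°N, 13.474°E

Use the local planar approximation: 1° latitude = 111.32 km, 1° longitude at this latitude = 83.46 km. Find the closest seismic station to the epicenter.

Distances from 40.861°N, 12.900°E:
A: √((1.770·111.32)² + (1.848·83.46)²) = √(38823.34292 + 23788.15143) = 250.223 km
B: √((-1.259·111.32)² + (-1.343·83.46)²) = √(19642.54947 + 12563.44625) = 179.460 km
C: √((1.948·111.32)² + (-1.552·83.46)²) = √(47024.51233 + 16778.00018) = 252.592 km
D: √((1.070·111.32)² + (1.837·83.46)²) = √(14187.76383 + 23505.80199) = 194.148 km
E: √((0.517·111.32)² + (-1.445·83.46)²) = √(3312.28335 + 14544.28764) = 133.628 km
F: √((-0.527·111.32)² + (-1.346·83.46)²) = √(3441.65732 + 12619.63752) = 126.733 km
G: √((1.968·111.32)² + (0.575·83.46)²) = √(47995.06493 + 2302.99211) = 224.272 km
H: √((1.138·111.32)² + (2.163·83.46)²) = √(16048.36966 + 32588.90736) = 220.539 km
I: √((2.154·111.32)² + (0.493·83.46)²) = √(57496.02137 + 1692.97521) = 243.288 km
J: √((2.283·111.32)² + (1.189·83.46)²) = √(64588.94909 + 9847.37485) = 272.830 km
K: √((-0.686·111.32)² + (1.842·83.46)²) = √(5831.69264 + 23633.93368) = 171.656 km
L: √((-0.171·111.32)² + (-1.536·83.46)²) = √(362.35864 + 16433.84521) = 129.600 km
M: √((-1.371·111.32)² + (0.574·83.46)²) = √(23292.77893 + 2294.98867) = 159.962 km
Minimum: F at 126.733 km.

F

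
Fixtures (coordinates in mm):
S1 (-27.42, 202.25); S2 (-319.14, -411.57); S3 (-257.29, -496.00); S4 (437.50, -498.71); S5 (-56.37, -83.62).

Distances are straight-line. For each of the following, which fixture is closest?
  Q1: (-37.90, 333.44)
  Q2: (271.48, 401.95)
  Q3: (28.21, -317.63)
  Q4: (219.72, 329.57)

Q1 at (-37.90, 333.44):
  S1: 131.61 mm
  S2: 796.33 mm
  S3: 857.96 mm
  S4: 958.37 mm
  S5: 417.47 mm
  → nearest: S1 (131.61 mm)
Q2 at (271.48, 401.95):
  S1: 359.47 mm
  S2: 1005.31 mm
  S3: 1042.07 mm
  S4: 915.83 mm
  S5: 585.89 mm
  → nearest: S1 (359.47 mm)
Q3 at (28.21, -317.63):
  S1: 522.85 mm
  S2: 359.83 mm
  S3: 336.64 mm
  S4: 447.56 mm
  S5: 248.83 mm
  → nearest: S5 (248.83 mm)
Q4 at (219.72, 329.57):
  S1: 278.01 mm
  S2: 916.33 mm
  S3: 953.47 mm
  S4: 856.43 mm
  S5: 496.94 mm
  → nearest: S1 (278.01 mm)

Q1→S1; Q2→S1; Q3→S5; Q4→S1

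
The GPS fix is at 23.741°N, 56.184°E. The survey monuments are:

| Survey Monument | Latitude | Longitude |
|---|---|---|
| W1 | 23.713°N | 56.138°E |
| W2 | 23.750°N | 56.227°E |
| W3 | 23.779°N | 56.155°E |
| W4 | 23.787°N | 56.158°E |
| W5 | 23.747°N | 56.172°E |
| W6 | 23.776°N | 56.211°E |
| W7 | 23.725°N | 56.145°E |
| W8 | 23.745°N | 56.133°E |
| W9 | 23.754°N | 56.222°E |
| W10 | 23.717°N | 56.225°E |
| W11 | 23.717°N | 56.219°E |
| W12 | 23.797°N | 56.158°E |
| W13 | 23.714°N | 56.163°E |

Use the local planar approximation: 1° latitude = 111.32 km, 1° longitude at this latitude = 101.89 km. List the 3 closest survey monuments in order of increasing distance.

W5, W13, W9

Distances from 23.741°N, 56.184°E:
W1: √((-0.028·111.32)² + (-0.046·101.89)²) = √(9.71544 + 21.96741) = 5.629 km
W2: √((0.009·111.32)² + (0.043·101.89)²) = √(1.00376 + 19.19553) = 4.494 km
W3: √((0.038·111.32)² + (-0.029·101.89)²) = √(17.89425 + 8.73090) = 5.160 km
W4: √((0.046·111.32)² + (-0.026·101.89)²) = √(26.22177 + 7.01794) = 5.765 km
W5: √((0.006·111.32)² + (-0.012·101.89)²) = √(0.44612 + 1.49495) = 1.393 km
W6: √((0.035·111.32)² + (0.027·101.89)²) = √(15.18037 + 7.56817) = 4.770 km
W7: √((-0.016·111.32)² + (-0.039·101.89)²) = √(3.17239 + 15.79037) = 4.355 km
W8: √((0.004·111.32)² + (-0.051·101.89)²) = √(0.19827 + 27.00247) = 5.215 km
W9: √((0.013·111.32)² + (0.038·101.89)²) = √(2.09427 + 14.99099) = 4.133 km
W10: √((-0.024·111.32)² + (0.041·101.89)²) = √(7.13787 + 17.45142) = 4.959 km
W11: √((-0.024·111.32)² + (0.035·101.89)²) = √(7.13787 + 12.71743) = 4.456 km
W12: √((0.056·111.32)² + (-0.026·101.89)²) = √(38.86176 + 7.01794) = 6.773 km
W13: √((-0.027·111.32)² + (-0.021·101.89)²) = √(9.03387 + 4.57827) = 3.689 km
Sorted: W5 (1.393 km) < W13 (3.689 km) < W9 (4.133 km) < W7 (4.355 km) < W11 (4.456 km) < …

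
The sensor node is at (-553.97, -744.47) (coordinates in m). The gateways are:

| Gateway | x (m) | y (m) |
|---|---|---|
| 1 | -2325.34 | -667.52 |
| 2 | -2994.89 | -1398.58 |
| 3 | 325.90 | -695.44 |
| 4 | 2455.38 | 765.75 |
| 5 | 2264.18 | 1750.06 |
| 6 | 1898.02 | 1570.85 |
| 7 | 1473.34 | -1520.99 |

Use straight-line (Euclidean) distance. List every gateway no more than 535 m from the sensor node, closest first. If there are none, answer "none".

none

Distances from (-553.97, -744.47):
1: 1773.04 m
2: 2527.04 m
3: 881.24 m
4: 3367.04 m
5: 3763.60 m
6: 3372.38 m
7: 2170.94 m
Threshold 535 m: none within range.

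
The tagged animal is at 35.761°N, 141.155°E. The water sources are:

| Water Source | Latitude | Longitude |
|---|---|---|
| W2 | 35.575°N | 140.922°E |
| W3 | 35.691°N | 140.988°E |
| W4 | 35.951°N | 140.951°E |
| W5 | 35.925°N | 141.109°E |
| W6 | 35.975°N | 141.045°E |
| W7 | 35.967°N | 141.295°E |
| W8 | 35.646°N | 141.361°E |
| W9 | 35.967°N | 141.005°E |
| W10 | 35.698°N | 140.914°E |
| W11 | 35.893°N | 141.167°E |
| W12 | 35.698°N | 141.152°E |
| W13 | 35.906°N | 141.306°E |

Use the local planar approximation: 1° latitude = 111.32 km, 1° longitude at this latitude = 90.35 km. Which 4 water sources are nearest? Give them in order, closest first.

W12, W11, W3, W5

Distances from 35.761°N, 141.155°E:
W2: √((-0.186·111.32)² + (-0.233·90.35)²) = √(428.71856 + 443.16776) = 29.528 km
W3: √((-0.070·111.32)² + (-0.167·90.35)²) = √(60.72150 + 227.66132) = 16.982 km
W4: √((0.190·111.32)² + (-0.204·90.35)²) = √(447.35634 + 339.71651) = 28.055 km
W5: √((0.164·111.32)² + (-0.046·90.35)²) = √(333.29906 + 17.27317) = 18.724 km
W6: √((0.214·111.32)² + (-0.110·90.35)²) = √(567.51055 + 98.77378) = 25.812 km
W7: √((0.206·111.32)² + (0.140·90.35)²) = √(525.87295 + 159.99720) = 26.189 km
W8: √((-0.115·111.32)² + (0.206·90.35)²) = √(163.88608 + 346.41027) = 22.590 km
W9: √((0.206·111.32)² + (-0.150·90.35)²) = √(525.87295 + 183.67026) = 26.637 km
W10: √((-0.063·111.32)² + (-0.241·90.35)²) = √(49.18441 + 474.12232) = 22.876 km
W11: √((0.132·111.32)² + (0.012·90.35)²) = √(215.92069 + 1.17549) = 14.734 km
W12: √((-0.063·111.32)² + (-0.003·90.35)²) = √(49.18441 + 0.07347) = 7.018 km
W13: √((0.145·111.32)² + (0.151·90.35)²) = √(260.54479 + 186.12736) = 21.135 km
Sorted: W12 (7.018 km) < W11 (14.734 km) < W3 (16.982 km) < W5 (18.724 km) < W13 (21.135 km) < W8 (22.590 km) < …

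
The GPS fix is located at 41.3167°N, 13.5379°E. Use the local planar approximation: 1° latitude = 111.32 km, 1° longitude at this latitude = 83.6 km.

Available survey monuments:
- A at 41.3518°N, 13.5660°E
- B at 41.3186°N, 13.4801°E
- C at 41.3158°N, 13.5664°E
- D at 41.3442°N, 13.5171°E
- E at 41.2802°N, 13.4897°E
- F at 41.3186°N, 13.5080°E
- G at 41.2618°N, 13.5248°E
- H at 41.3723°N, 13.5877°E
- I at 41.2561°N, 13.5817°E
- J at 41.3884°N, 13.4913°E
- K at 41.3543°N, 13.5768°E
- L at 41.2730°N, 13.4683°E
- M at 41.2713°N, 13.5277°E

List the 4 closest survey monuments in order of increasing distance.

C, F, D, A

Distances from 41.3167°N, 13.5379°E:
A: √((0.0351·111.32)² + (0.0281·83.6)²) = √(15.267243 + 5.518553) = 4.5591 km
B: √((0.0019·111.32)² + (-0.0578·83.6)²) = √(0.044736 + 23.348997) = 4.8367 km
C: √((-0.0009·111.32)² + (0.0285·83.6)²) = √(0.010038 + 5.676783) = 2.3847 km
D: √((0.0275·111.32)² + (-0.0208·83.6)²) = √(9.371558 + 3.023704) = 3.5207 km
E: √((-0.0365·111.32)² + (-0.0482·83.6)²) = √(16.509432 + 16.237031) = 5.7225 km
F: √((0.0019·111.32)² + (-0.0299·83.6)²) = √(0.044736 + 6.248200) = 2.5086 km
G: √((-0.0549·111.32)² + (-0.0131·83.6)²) = √(37.350041 + 1.199375) = 6.2088 km
H: √((0.0556·111.32)² + (0.0498·83.6)²) = √(38.308573 + 17.332900) = 7.4593 km
I: √((-0.0606·111.32)² + (0.0438·83.6)²) = √(45.508408 + 13.407900) = 7.6757 km
J: √((0.0717·111.32)² + (-0.0466·83.6)²) = √(63.706641 + 15.176946) = 8.8816 km
K: √((0.0376·111.32)² + (0.0389·83.6)²) = √(17.519515 + 10.575764) = 5.3005 km
L: √((-0.0437·111.32)² + (-0.0696·83.6)²) = √(23.665150 + 33.855640) = 7.5842 km
M: √((-0.0454·111.32)² + (-0.0102·83.6)²) = √(25.542188 + 0.727131) = 5.1254 km
Sorted: C (2.3847 km) < F (2.5086 km) < D (3.5207 km) < A (4.5591 km) < B (4.8367 km) < M (5.1254 km) < …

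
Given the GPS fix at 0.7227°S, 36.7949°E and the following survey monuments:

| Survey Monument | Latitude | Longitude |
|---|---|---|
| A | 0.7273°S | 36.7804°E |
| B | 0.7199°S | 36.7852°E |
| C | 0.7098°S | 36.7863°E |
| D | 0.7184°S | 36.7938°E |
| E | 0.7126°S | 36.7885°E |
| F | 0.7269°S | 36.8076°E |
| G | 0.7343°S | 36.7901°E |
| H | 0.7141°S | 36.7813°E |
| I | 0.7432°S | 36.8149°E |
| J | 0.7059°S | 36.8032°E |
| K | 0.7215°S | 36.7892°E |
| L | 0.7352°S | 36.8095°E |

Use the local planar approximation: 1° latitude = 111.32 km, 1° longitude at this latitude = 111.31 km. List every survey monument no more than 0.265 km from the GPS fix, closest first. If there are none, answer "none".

Distances from 0.7227°S, 36.7949°E:
A: 1.6933 km
B: 1.1238 km
C: 1.7258 km
D: 0.4941 km
E: 1.3310 km
F: 1.4889 km
G: 1.3975 km
H: 1.7911 km
I: 3.1881 km
J: 2.0859 km
K: 0.6484 km
L: 2.1395 km
Threshold 0.265 km: none within range.

none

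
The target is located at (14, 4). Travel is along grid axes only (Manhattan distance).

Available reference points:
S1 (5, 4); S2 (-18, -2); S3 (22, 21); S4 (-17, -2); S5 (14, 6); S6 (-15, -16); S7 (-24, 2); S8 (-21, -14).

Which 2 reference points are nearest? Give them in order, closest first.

S5, S1

Distances from (14, 4):
S1: 9
S2: 38
S3: 25
S4: 37
S5: 2
S6: 49
S7: 40
S8: 53
Sorted: S5 (2) < S1 (9) < S3 (25) < S4 (37) < …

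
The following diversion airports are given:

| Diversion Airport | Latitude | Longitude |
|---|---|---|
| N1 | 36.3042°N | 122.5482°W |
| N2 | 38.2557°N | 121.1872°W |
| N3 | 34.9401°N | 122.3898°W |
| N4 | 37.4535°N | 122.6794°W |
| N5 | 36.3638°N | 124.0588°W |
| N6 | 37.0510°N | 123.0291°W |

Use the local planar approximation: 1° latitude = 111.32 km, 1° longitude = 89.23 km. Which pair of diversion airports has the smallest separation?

N4 and N6

Pairwise distances:
N1–N2: 248.8811 km
N1–N3: 152.5080 km
N1–N4: 128.4746 km
N1–N5: 134.9540 km
N1–N6: 93.5551 km
N2–N3: 384.3753 km
N2–N4: 160.3225 km
N2–N5: 331.6780 km
N2–N6: 212.1239 km
N3–N4: 280.9825 km
N3–N5: 217.4776 km
N3–N6: 241.8103 km
N4–N5: 172.8139 km
N4–N6: 54.6011 km
N5–N6: 119.5578 km
Closest pair: N4–N6 at 54.6011 km.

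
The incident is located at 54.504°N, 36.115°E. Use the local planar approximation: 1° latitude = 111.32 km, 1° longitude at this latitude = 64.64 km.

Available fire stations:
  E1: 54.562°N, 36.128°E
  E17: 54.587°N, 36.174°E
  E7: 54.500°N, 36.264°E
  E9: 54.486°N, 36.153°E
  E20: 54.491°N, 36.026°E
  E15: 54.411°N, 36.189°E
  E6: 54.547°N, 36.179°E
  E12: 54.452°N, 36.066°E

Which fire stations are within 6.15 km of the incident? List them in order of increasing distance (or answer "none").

Distances from 54.504°N, 36.115°E:
E1: √((0.058·111.32)² + (0.013·64.64)²) = √(41.68717 + 0.70614) = 6.511 km
E17: √((0.083·111.32)² + (0.059·64.64)²) = √(85.36947 + 14.54477) = 9.996 km
E7: √((-0.004·111.32)² + (0.149·64.64)²) = √(0.19827 + 92.76310) = 9.642 km
E9: √((-0.018·111.32)² + (0.038·64.64)²) = √(4.01505 + 6.03351) = 3.170 km
E20: √((-0.013·111.32)² + (-0.089·64.64)²) = √(2.09427 + 33.09655) = 5.932 km
E15: √((-0.093·111.32)² + (0.074·64.64)²) = √(107.17964 + 22.88053) = 11.404 km
E6: √((0.043·111.32)² + (0.064·64.64)²) = √(22.91307 + 17.11444) = 6.327 km
E12: √((-0.052·111.32)² + (-0.049·64.64)²) = √(33.50835 + 10.03217) = 6.599 km
Threshold 6.15 km: E9 (3.170 km), E20 (5.932 km) are within range.

E9, E20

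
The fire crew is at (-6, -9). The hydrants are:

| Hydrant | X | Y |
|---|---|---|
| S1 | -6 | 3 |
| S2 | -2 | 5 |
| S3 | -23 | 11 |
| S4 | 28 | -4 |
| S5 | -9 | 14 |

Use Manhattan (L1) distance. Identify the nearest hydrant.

S1

Distances from (-6, -9):
S1: |0| + |12| = 0 + 12 = 12
S2: |4| + |14| = 4 + 14 = 18
S3: |-17| + |20| = 17 + 20 = 37
S4: |34| + |5| = 34 + 5 = 39
S5: |-3| + |23| = 3 + 23 = 26
Minimum: S1 at 12.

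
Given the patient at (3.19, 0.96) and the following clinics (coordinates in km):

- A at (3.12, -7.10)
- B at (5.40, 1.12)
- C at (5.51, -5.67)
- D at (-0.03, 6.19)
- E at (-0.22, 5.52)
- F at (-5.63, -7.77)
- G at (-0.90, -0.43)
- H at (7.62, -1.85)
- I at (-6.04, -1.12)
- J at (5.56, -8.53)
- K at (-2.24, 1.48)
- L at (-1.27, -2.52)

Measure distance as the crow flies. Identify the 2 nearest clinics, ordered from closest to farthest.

B, G

Distances from (3.19, 0.96):
A: √((-0.07)² + (-8.06)²) = √(0.0049 + 64.9636) = 8.06 km
B: √((2.21)² + (0.16)²) = √(4.8841 + 0.0256) = 2.22 km
C: √((2.32)² + (-6.63)²) = √(5.3824 + 43.9569) = 7.02 km
D: √((-3.22)² + (5.23)²) = √(10.3684 + 27.3529) = 6.14 km
E: √((-3.41)² + (4.56)²) = √(11.6281 + 20.7936) = 5.69 km
F: √((-8.82)² + (-8.73)²) = √(77.7924 + 76.2129) = 12.41 km
G: √((-4.09)² + (-1.39)²) = √(16.7281 + 1.9321) = 4.32 km
H: √((4.43)² + (-2.81)²) = √(19.6249 + 7.8961) = 5.25 km
I: √((-9.23)² + (-2.08)²) = √(85.1929 + 4.3264) = 9.46 km
J: √((2.37)² + (-9.49)²) = √(5.6169 + 90.0601) = 9.78 km
K: √((-5.43)² + (0.52)²) = √(29.4849 + 0.2704) = 5.45 km
L: √((-4.46)² + (-3.48)²) = √(19.8916 + 12.1104) = 5.66 km
Sorted: B (2.22 km) < G (4.32 km) < H (5.25 km) < K (5.45 km) < …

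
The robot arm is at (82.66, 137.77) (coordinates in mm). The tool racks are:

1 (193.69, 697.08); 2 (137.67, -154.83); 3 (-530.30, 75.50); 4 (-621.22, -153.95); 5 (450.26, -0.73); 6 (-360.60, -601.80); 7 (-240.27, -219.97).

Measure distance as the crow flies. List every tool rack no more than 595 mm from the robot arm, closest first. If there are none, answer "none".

2, 5, 7, 1

Distances from (82.66, 137.77):
1: √((111.03)² + (559.31)²) = √(12327.6609 + 312827.6761) = 570.22 mm
2: √((55.01)² + (-292.60)²) = √(3026.1001 + 85614.7600) = 297.73 mm
3: √((-612.96)² + (-62.27)²) = √(375719.9616 + 3877.5529) = 616.11 mm
4: √((-703.88)² + (-291.72)²) = √(495447.0544 + 85100.5584) = 761.94 mm
5: √((367.60)² + (-138.50)²) = √(135129.7600 + 19182.2500) = 392.83 mm
6: √((-443.26)² + (-739.57)²) = √(196479.4276 + 546963.7849) = 862.23 mm
7: √((-322.93)² + (-357.74)²) = √(104283.7849 + 127977.9076) = 481.94 mm
Threshold 595 mm: 2 (297.73 mm), 5 (392.83 mm), 7 (481.94 mm), 1 (570.22 mm) are within range.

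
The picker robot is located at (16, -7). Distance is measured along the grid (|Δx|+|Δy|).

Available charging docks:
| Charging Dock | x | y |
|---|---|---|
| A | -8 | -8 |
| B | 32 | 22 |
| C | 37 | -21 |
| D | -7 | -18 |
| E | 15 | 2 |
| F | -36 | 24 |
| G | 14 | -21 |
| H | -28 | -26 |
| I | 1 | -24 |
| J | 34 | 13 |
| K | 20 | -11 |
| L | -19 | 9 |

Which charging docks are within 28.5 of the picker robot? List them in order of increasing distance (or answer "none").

K, E, G, A

Distances from (16, -7):
A: |-24| + |-1| = 24 + 1 = 25
B: |16| + |29| = 16 + 29 = 45
C: |21| + |-14| = 21 + 14 = 35
D: |-23| + |-11| = 23 + 11 = 34
E: |-1| + |9| = 1 + 9 = 10
F: |-52| + |31| = 52 + 31 = 83
G: |-2| + |-14| = 2 + 14 = 16
H: |-44| + |-19| = 44 + 19 = 63
I: |-15| + |-17| = 15 + 17 = 32
J: |18| + |20| = 18 + 20 = 38
K: |4| + |-4| = 4 + 4 = 8
L: |-35| + |16| = 35 + 16 = 51
Threshold 28.5: K (8), E (10), G (16), A (25) are within range.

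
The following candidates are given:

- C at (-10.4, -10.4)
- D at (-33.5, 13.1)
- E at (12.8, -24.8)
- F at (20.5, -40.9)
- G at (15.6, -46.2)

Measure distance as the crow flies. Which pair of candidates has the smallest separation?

F and G

Pairwise distances:
C–D: 33.0
C–E: 27.3
C–F: 43.4
C–G: 44.2
D–E: 59.8
D–F: 76.4
D–G: 77.0
E–F: 17.8
E–G: 21.6
F–G: 7.2
Closest pair: F–G at 7.2.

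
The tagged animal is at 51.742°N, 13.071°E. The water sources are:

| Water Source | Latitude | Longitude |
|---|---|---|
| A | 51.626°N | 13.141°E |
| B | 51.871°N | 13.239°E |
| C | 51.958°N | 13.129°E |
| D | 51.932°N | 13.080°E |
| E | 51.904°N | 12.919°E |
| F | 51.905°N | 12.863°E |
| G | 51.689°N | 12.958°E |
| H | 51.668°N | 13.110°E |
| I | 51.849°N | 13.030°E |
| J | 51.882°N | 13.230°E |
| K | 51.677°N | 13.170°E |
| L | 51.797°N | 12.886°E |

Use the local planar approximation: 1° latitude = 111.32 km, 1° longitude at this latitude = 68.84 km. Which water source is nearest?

H

Distances from 51.742°N, 13.071°E:
A: 13.783 km
B: 18.438 km
C: 24.374 km
D: 21.160 km
E: 20.850 km
F: 23.114 km
G: 9.763 km
H: 8.664 km
I: 12.241 km
J: 19.044 km
K: 9.940 km
L: 14.131 km
Minimum: H at 8.664 km.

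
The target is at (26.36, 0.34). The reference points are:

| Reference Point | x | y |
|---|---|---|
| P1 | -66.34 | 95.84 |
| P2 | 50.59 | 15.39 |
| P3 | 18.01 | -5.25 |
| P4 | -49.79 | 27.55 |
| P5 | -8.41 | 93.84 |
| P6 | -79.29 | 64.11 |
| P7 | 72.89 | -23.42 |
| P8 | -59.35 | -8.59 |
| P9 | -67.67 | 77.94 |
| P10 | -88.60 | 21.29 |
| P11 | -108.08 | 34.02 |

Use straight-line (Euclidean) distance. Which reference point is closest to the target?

Distances from (26.36, 0.34):
P1: √((-92.70)² + (95.50)²) = √(8593.2900 + 9120.2500) = 133.09
P2: √((24.23)² + (15.05)²) = √(587.0929 + 226.5025) = 28.52
P3: √((-8.35)² + (-5.59)²) = √(69.7225 + 31.2481) = 10.05
P4: √((-76.15)² + (27.21)²) = √(5798.8225 + 740.3841) = 80.87
P5: √((-34.77)² + (93.50)²) = √(1208.9529 + 8742.2500) = 99.76
P6: √((-105.65)² + (63.77)²) = √(11161.9225 + 4066.6129) = 123.40
P7: √((46.53)² + (-23.76)²) = √(2165.0409 + 564.5376) = 52.25
P8: √((-85.71)² + (-8.93)²) = √(7346.2041 + 79.7449) = 86.17
P9: √((-94.03)² + (77.60)²) = √(8841.6409 + 6021.7600) = 121.92
P10: √((-114.96)² + (20.95)²) = √(13215.8016 + 438.9025) = 116.85
P11: √((-134.44)² + (33.68)²) = √(18074.1136 + 1134.3424) = 138.59
Minimum: P3 at 10.05.

P3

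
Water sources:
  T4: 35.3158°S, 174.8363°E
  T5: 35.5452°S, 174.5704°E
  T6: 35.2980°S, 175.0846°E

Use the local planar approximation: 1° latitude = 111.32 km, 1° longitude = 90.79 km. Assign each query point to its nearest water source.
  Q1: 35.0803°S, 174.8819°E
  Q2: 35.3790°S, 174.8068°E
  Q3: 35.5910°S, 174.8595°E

Q1→T4; Q2→T4; Q3→T5

Q1 at 35.0803°S, 174.8819°E:
  T4: √((-0.2355·111.32)² + (-0.0456·90.79)²) = √(687.271316 + 17.139799) = 26.5407 km
  T5: √((-0.4649·111.32)² + (-0.3115·90.79)²) = √(2678.338645 + 799.819769) = 58.9759 km
  T6: √((-0.2177·111.32)² + (0.2027·90.79)²) = √(587.304398 + 338.675304) = 30.4299 km
  → nearest: T4 (26.5407 km)
Q2 at 35.3790°S, 174.8068°E:
  T4: √((0.0632·111.32)² + (0.0295·90.79)²) = √(49.497191 + 7.173318) = 7.5280 km
  T5: √((-0.1662·111.32)² + (-0.2364·90.79)²) = √(342.301210 + 460.649895) = 28.3364 km
  T6: √((0.0810·111.32)² + (0.2778·90.79)²) = √(81.304846 + 636.122145) = 26.7848 km
  → nearest: T4 (7.5280 km)
Q3 at 35.5910°S, 174.8595°E:
  T4: √((0.2752·111.32)² + (-0.0232·90.79)²) = √(938.519400 + 4.436618) = 30.7076 km
  T5: √((0.0458·111.32)² + (-0.2891·90.79)²) = √(25.994254 + 688.925429) = 26.7380 km
  T6: √((0.2930·111.32)² + (0.2251·90.79)²) = √(1063.853033 + 417.663980) = 38.4905 km
  → nearest: T5 (26.7380 km)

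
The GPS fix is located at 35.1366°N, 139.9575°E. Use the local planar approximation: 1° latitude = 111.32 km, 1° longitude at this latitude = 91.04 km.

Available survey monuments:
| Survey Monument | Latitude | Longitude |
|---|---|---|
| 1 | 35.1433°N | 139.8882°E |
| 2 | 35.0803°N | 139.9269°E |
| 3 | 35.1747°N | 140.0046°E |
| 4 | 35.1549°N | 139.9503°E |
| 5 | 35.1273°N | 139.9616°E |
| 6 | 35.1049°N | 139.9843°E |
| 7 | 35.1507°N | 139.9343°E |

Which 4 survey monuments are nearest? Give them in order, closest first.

5, 4, 7, 6

Distances from 35.1366°N, 139.9575°E:
1: √((0.0067·111.32)² + (-0.0693·91.04)²) = √(0.556283 + 39.804390) = 6.3530 km
2: √((-0.0563·111.32)² + (-0.0306·91.04)²) = √(39.279250 + 7.760815) = 6.8586 km
3: √((0.0381·111.32)² + (0.0471·91.04)²) = √(17.988558 + 18.386807) = 6.0312 km
4: √((0.0183·111.32)² + (-0.0072·91.04)²) = √(4.150005 + 0.429665) = 2.1400 km
5: √((-0.0093·111.32)² + (0.0041·91.04)²) = √(1.071796 + 0.139326) = 1.1005 km
6: √((-0.0317·111.32)² + (0.0268·91.04)²) = √(12.452740 + 5.952975) = 4.2902 km
7: √((0.0141·111.32)² + (-0.0232·91.04)²) = √(2.463682 + 4.461085) = 2.6315 km
Sorted: 5 (1.1005 km) < 4 (2.1400 km) < 7 (2.6315 km) < 6 (4.2902 km) < 3 (6.0312 km) < 1 (6.3530 km) < …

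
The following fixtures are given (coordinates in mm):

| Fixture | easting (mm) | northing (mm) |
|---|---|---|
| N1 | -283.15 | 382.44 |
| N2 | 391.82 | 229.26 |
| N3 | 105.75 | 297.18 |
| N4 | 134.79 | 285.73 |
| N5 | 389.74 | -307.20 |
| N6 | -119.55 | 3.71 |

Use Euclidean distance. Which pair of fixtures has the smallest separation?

Pairwise distances:
N1–N2: 692.13 mm
N1–N3: 398.14 mm
N1–N4: 428.98 mm
N1–N5: 963.53 mm
N1–N6: 412.55 mm
N2–N3: 294.02 mm
N2–N4: 263.16 mm
N2–N5: 536.46 mm
N2–N6: 558.90 mm
N3–N4: 31.22 mm
N3–N5: 667.78 mm
N3–N6: 369.98 mm
N4–N5: 645.42 mm
N4–N6: 379.77 mm
N5–N6: 596.69 mm
Closest pair: N3–N4 at 31.22 mm.

N3 and N4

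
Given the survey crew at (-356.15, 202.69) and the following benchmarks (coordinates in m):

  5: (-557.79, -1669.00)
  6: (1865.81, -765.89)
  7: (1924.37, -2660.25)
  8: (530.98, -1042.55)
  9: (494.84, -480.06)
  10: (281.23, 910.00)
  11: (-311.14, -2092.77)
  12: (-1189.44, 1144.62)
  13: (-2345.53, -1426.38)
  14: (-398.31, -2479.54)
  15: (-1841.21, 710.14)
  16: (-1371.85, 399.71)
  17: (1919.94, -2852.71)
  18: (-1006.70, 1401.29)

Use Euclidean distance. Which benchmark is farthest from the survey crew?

17

Distances from (-356.15, 202.69):
5: √((-201.64)² + (-1871.69)²) = √(40658.6896 + 3503223.4561) = 1882.52 m
6: √((2221.96)² + (-968.58)²) = √(4937106.2416 + 938147.2164) = 2423.89 m
7: √((2280.52)² + (-2862.94)²) = √(5200771.4704 + 8196425.4436) = 3660.22 m
8: √((887.13)² + (-1245.24)²) = √(786999.6369 + 1550622.6576) = 1528.93 m
9: √((850.99)² + (-682.75)²) = √(724183.9801 + 466147.5625) = 1091.02 m
10: √((637.38)² + (707.31)²) = √(406253.2644 + 500287.4361) = 952.12 m
11: √((45.01)² + (-2295.46)²) = √(2025.9001 + 5269136.6116) = 2295.90 m
12: √((-833.29)² + (941.93)²) = √(694372.2241 + 887232.1249) = 1257.62 m
13: √((-1989.38)² + (-1629.07)²) = √(3957632.7844 + 2653869.0649) = 2571.28 m
14: √((-42.16)² + (-2682.23)²) = √(1777.4656 + 7194357.7729) = 2682.56 m
15: √((-1485.06)² + (507.45)²) = √(2205403.2036 + 257505.5025) = 1569.37 m
16: √((-1015.70)² + (197.02)²) = √(1031646.4900 + 38816.8804) = 1034.63 m
17: √((2276.09)² + (-3055.40)²) = √(5180585.6881 + 9335469.1600) = 3809.99 m
18: √((-650.55)² + (1198.60)²) = √(423215.3025 + 1436641.9600) = 1363.77 m
Maximum: 17 at 3809.99 m.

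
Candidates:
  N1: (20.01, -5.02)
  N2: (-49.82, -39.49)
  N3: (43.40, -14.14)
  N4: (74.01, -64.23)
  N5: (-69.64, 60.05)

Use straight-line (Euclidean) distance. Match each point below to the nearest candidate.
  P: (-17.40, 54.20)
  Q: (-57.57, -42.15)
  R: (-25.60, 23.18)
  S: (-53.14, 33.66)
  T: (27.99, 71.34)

P→N5; Q→N2; R→N1; S→N5; T→N1

P at (-17.40, 54.20):
  N1: √((37.41)² + (-59.22)²) = √(1399.5081 + 3507.0084) = 70.05
  N2: √((-32.42)² + (-93.69)²) = √(1051.0564 + 8777.8161) = 99.14
  N3: √((60.80)² + (-68.34)²) = √(3696.6400 + 4670.3556) = 91.47
  N4: √((91.41)² + (-118.43)²) = √(8355.7881 + 14025.6649) = 149.60
  N5: √((-52.24)² + (5.85)²) = √(2729.0176 + 34.2225) = 52.57
  → nearest: N5 (52.57)
Q at (-57.57, -42.15):
  N1: √((77.58)² + (37.13)²) = √(6018.6564 + 1378.6369) = 86.01
  N2: √((7.75)² + (2.66)²) = √(60.0625 + 7.0756) = 8.19
  N3: √((100.97)² + (28.01)²) = √(10194.9409 + 784.5601) = 104.78
  N4: √((131.58)² + (-22.08)²) = √(17313.2964 + 487.5264) = 133.42
  N5: √((-12.07)² + (102.20)²) = √(145.6849 + 10444.8400) = 102.91
  → nearest: N2 (8.19)
R at (-25.60, 23.18):
  N1: √((45.61)² + (-28.20)²) = √(2080.2721 + 795.2400) = 53.62
  N2: √((-24.22)² + (-62.67)²) = √(586.6084 + 3927.5289) = 67.19
  N3: √((69.00)² + (-37.32)²) = √(4761.0000 + 1392.7824) = 78.45
  N4: √((99.61)² + (-87.41)²) = √(9922.1521 + 7640.5081) = 132.52
  N5: √((-44.04)² + (36.87)²) = √(1939.5216 + 1359.3969) = 57.44
  → nearest: N1 (53.62)
S at (-53.14, 33.66):
  N1: √((73.15)² + (-38.68)²) = √(5350.9225 + 1496.1424) = 82.75
  N2: √((3.32)² + (-73.15)²) = √(11.0224 + 5350.9225) = 73.23
  N3: √((96.54)² + (-47.80)²) = √(9319.9716 + 2284.8400) = 107.73
  N4: √((127.15)² + (-97.89)²) = √(16167.1225 + 9582.4521) = 160.47
  N5: √((-16.50)² + (26.39)²) = √(272.2500 + 696.4321) = 31.12
  → nearest: N5 (31.12)
T at (27.99, 71.34):
  N1: √((-7.98)² + (-76.36)²) = √(63.6804 + 5830.8496) = 76.78
  N2: √((-77.81)² + (-110.83)²) = √(6054.3961 + 12283.2889) = 135.42
  N3: √((15.41)² + (-85.48)²) = √(237.4681 + 7306.8304) = 86.86
  N4: √((46.02)² + (-135.57)²) = √(2117.8404 + 18379.2249) = 143.17
  N5: √((-97.63)² + (-11.29)²) = √(9531.6169 + 127.4641) = 98.28
  → nearest: N1 (76.78)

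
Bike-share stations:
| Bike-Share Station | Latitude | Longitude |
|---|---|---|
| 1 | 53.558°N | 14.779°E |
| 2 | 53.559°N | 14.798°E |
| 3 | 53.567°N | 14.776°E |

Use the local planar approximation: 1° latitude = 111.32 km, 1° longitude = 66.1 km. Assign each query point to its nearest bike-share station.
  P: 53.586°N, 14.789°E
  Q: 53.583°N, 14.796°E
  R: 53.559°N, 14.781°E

P at 53.586°N, 14.789°E:
  1: 3.186 km
  2: 3.064 km
  3: 2.283 km
  → nearest: 3 (2.283 km)
Q at 53.583°N, 14.796°E:
  1: 3.001 km
  2: 2.675 km
  3: 2.218 km
  → nearest: 3 (2.218 km)
R at 53.559°N, 14.781°E:
  1: 0.173 km
  2: 1.124 km
  3: 0.950 km
  → nearest: 1 (0.173 km)

P→3; Q→3; R→1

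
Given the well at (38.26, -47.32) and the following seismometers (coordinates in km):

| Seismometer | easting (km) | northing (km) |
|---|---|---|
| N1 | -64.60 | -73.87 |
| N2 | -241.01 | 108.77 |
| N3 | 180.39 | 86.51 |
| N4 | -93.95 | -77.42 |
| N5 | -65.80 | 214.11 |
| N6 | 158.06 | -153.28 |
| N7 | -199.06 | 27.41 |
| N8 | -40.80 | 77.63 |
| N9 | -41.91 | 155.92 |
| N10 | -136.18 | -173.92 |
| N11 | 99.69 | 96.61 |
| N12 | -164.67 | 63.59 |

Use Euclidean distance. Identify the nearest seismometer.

Distances from (38.26, -47.32):
N1: √((-102.86)² + (-26.55)²) = √(10580.1796 + 704.9025) = 106.23 km
N2: √((-279.27)² + (156.09)²) = √(77991.7329 + 24364.0881) = 319.93 km
N3: √((142.13)² + (133.83)²) = √(20200.9369 + 17910.4689) = 195.22 km
N4: √((-132.21)² + (-30.10)²) = √(17479.4841 + 906.0100) = 135.59 km
N5: √((-104.06)² + (261.43)²) = √(10828.4836 + 68345.6449) = 281.38 km
N6: √((119.80)² + (-105.96)²) = √(14352.0400 + 11227.5216) = 159.94 km
N7: √((-237.32)² + (74.73)²) = √(56320.7824 + 5584.5729) = 248.81 km
N8: √((-79.06)² + (124.95)²) = √(6250.4836 + 15612.5025) = 147.86 km
N9: √((-80.17)² + (203.24)²) = √(6427.2289 + 41306.4976) = 218.48 km
N10: √((-174.44)² + (-126.60)²) = √(30429.3136 + 16027.5600) = 215.54 km
N11: √((61.43)² + (143.93)²) = √(3773.6449 + 20715.8449) = 156.49 km
N12: √((-202.93)² + (110.91)²) = √(41180.5849 + 12301.0281) = 231.26 km
Minimum: N1 at 106.23 km.

N1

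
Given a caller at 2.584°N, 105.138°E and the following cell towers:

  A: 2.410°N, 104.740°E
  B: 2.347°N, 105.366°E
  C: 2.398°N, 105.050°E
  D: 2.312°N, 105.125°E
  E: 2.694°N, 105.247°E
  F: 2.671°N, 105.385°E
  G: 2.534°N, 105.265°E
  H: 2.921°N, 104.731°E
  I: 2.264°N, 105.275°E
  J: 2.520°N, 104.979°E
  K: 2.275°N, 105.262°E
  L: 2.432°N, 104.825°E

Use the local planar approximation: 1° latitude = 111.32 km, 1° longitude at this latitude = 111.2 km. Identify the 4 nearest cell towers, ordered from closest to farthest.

G, E, J, C

Distances from 2.584°N, 105.138°E:
A: √((-0.174·111.32)² + (-0.398·111.2)²) = √(375.18450 + 1958.73516) = 48.311 km
B: √((-0.237·111.32)² + (0.228·111.2)²) = √(696.05425 + 642.80503) = 36.590 km
C: √((-0.186·111.32)² + (-0.088·111.2)²) = √(428.71856 + 95.75797) = 22.901 km
D: √((-0.272·111.32)² + (-0.013·111.2)²) = √(916.82026 + 2.08976) = 30.314 km
E: √((0.110·111.32)² + (0.109·111.2)²) = √(149.94492 + 146.91379) = 17.230 km
F: √((0.087·111.32)² + (0.247·111.2)²) = √(93.79613 + 754.40313) = 29.124 km
G: √((-0.050·111.32)² + (0.127·111.2)²) = √(30.98036 + 199.44218) = 15.180 km
H: √((0.337·111.32)² + (-0.407·111.2)²) = √(1407.36322 + 2048.32277) = 58.785 km
I: √((-0.320·111.32)² + (0.137·111.2)²) = √(1268.95538 + 232.08694) = 38.743 km
J: √((-0.064·111.32)² + (-0.159·111.2)²) = √(50.75822 + 312.61069) = 19.062 km
K: √((-0.309·111.32)² + (0.124·111.2)²) = √(1183.21415 + 190.13101) = 37.059 km
L: √((-0.152·111.32)² + (-0.313·111.2)²) = √(286.30806 + 1211.42979) = 38.701 km
Sorted: G (15.180 km) < E (17.230 km) < J (19.062 km) < C (22.901 km) < F (29.124 km) < D (30.314 km) < …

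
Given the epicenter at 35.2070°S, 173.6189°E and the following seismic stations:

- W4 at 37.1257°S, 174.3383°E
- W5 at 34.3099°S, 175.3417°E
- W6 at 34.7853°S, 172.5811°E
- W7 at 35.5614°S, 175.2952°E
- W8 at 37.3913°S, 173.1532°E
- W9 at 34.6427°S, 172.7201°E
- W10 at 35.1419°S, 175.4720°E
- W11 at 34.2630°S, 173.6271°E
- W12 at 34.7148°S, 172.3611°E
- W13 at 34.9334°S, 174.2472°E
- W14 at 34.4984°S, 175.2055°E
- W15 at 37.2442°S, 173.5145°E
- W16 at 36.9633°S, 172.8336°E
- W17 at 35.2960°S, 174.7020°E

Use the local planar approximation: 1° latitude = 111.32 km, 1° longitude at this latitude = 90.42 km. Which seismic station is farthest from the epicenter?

W8

Distances from 35.2070°S, 173.6189°E:
W4: 223.2752 km
W5: 185.0381 km
W6: 104.9250 km
W7: 156.6213 km
W8: 246.7754 km
W9: 102.7172 km
W10: 167.7139 km
W11: 105.0887 km
W12: 126.2407 km
W13: 64.4602 km
W14: 163.7167 km
W15: 226.9775 km
W16: 208.0064 km
W17: 98.4338 km
Maximum: W8 at 246.7754 km.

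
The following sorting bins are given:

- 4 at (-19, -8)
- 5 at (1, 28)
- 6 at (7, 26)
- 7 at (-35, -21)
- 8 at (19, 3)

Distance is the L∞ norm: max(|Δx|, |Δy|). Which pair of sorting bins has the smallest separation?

Pairwise distances:
4–5: max(|20|, |36|) = 36
4–6: max(|26|, |34|) = 34
4–7: max(|-16|, |-13|) = 16
4–8: max(|38|, |11|) = 38
5–6: max(|6|, |-2|) = 6
5–7: max(|-36|, |-49|) = 49
5–8: max(|18|, |-25|) = 25
6–7: max(|-42|, |-47|) = 47
6–8: max(|12|, |-23|) = 23
7–8: max(|54|, |24|) = 54
Closest pair: 5–6 at 6.

5 and 6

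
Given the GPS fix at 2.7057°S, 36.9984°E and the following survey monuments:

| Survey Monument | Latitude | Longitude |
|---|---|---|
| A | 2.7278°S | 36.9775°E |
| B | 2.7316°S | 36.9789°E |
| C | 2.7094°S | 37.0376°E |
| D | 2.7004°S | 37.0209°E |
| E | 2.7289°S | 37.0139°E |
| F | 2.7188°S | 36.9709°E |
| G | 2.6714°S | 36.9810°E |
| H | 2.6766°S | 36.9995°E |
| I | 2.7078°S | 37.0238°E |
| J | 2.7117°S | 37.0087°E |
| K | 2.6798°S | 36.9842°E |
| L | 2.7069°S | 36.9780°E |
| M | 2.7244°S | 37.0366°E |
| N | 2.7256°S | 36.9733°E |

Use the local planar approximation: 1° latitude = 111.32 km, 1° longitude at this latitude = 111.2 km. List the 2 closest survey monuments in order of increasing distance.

J, L

Distances from 2.7057°S, 36.9984°E:
A: √((-0.0221·111.32)² + (-0.0209·111.2)²) = √(6.052446 + 5.401348) = 3.3843 km
B: √((-0.0259·111.32)² + (-0.0195·111.2)²) = √(8.312773 + 4.701959) = 3.6076 km
C: √((-0.0037·111.32)² + (0.0392·111.2)²) = √(0.169648 + 19.001230) = 4.3785 km
D: √((0.0053·111.32)² + (0.0225·111.2)²) = √(0.348095 + 6.260004) = 2.5706 km
E: √((-0.0232·111.32)² + (0.0155·111.2)²) = √(6.669947 + 2.970797) = 3.1050 km
F: √((-0.0131·111.32)² + (-0.0275·111.2)²) = √(2.126616 + 9.351364) = 3.3879 km
G: √((0.0343·111.32)² + (-0.0174·111.2)²) = √(14.579232 + 3.743761) = 4.2805 km
H: √((0.0291·111.32)² + (0.0011·111.2)²) = √(10.493790 + 0.014962) = 3.2417 km
I: √((-0.0021·111.32)² + (0.0254·111.2)²) = √(0.054649 + 7.977687) = 2.8341 km
J: √((-0.0060·111.32)² + (0.0103·111.2)²) = √(0.446117 + 1.311850) = 1.3259 km
K: √((0.0259·111.32)² + (-0.0142·111.2)²) = √(8.312773 + 2.493367) = 3.2873 km
L: √((-0.0012·111.32)² + (-0.0204·111.2)²) = √(0.017845 + 5.146002) = 2.2724 km
M: √((-0.0187·111.32)² + (0.0382·111.2)²) = √(4.333408 + 18.044145) = 4.7305 km
N: √((-0.0199·111.32)² + (-0.0251·111.2)²) = √(4.907412 + 7.790351) = 3.5634 km
Sorted: J (1.3259 km) < L (2.2724 km) < D (2.5706 km) < I (2.8341 km) < …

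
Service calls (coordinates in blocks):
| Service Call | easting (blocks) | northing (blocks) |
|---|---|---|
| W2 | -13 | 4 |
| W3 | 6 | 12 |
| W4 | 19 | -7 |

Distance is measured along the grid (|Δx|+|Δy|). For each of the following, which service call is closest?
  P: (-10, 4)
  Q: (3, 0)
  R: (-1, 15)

P→W2; Q→W3; R→W3

P at (-10, 4):
  W2: 3 blocks
  W3: 24 blocks
  W4: 40 blocks
  → nearest: W2 (3 blocks)
Q at (3, 0):
  W2: 20 blocks
  W3: 15 blocks
  W4: 23 blocks
  → nearest: W3 (15 blocks)
R at (-1, 15):
  W2: 23 blocks
  W3: 10 blocks
  W4: 42 blocks
  → nearest: W3 (10 blocks)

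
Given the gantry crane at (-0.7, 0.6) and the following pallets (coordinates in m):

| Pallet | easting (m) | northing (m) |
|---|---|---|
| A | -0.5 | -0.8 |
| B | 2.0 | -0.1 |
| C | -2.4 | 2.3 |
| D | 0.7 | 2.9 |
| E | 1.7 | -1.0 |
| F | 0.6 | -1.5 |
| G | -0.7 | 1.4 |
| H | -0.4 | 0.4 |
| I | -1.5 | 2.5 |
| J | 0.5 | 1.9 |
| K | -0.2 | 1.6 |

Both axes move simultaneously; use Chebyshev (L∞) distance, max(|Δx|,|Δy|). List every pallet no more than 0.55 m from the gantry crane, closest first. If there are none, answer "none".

Distances from (-0.7, 0.6):
A: 1.4 m
B: 2.7 m
C: 1.7 m
D: 2.3 m
E: 2.4 m
F: 2.1 m
G: 0.8 m
H: 0.3 m
I: 1.9 m
J: 1.3 m
K: 1.0 m
Threshold 0.55 m: H (0.3 m) is within range.

H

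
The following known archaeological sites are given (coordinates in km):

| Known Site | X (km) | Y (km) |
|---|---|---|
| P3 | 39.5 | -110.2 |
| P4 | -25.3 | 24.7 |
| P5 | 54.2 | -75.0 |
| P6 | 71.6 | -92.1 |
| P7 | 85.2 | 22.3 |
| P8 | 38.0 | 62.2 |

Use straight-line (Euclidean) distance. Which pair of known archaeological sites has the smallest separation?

Pairwise distances:
P3–P4: √((-64.8)² + (134.9)²) = √(4199.040 + 18198.010) = 149.7 km
P3–P5: √((14.7)² + (35.2)²) = √(216.090 + 1239.040) = 38.1 km
P3–P6: √((32.1)² + (18.1)²) = √(1030.410 + 327.610) = 36.9 km
P3–P7: √((45.7)² + (132.5)²) = √(2088.490 + 17556.250) = 140.2 km
P3–P8: √((-1.5)² + (172.4)²) = √(2.250 + 29721.760) = 172.4 km
P4–P5: √((79.5)² + (-99.7)²) = √(6320.250 + 9940.090) = 127.5 km
P4–P6: √((96.9)² + (-116.8)²) = √(9389.610 + 13642.240) = 151.8 km
P4–P7: √((110.5)² + (-2.4)²) = √(12210.250 + 5.760) = 110.5 km
P4–P8: √((63.3)² + (37.5)²) = √(4006.890 + 1406.250) = 73.6 km
P5–P6: √((17.4)² + (-17.1)²) = √(302.760 + 292.410) = 24.4 km
P5–P7: √((31.0)² + (97.3)²) = √(961.000 + 9467.290) = 102.1 km
P5–P8: √((-16.2)² + (137.2)²) = √(262.440 + 18823.840) = 138.2 km
P6–P7: √((13.6)² + (114.4)²) = √(184.960 + 13087.360) = 115.2 km
P6–P8: √((-33.6)² + (154.3)²) = √(1128.960 + 23808.490) = 157.9 km
P7–P8: √((-47.2)² + (39.9)²) = √(2227.840 + 1592.010) = 61.8 km
Closest pair: P5–P6 at 24.4 km.

P5 and P6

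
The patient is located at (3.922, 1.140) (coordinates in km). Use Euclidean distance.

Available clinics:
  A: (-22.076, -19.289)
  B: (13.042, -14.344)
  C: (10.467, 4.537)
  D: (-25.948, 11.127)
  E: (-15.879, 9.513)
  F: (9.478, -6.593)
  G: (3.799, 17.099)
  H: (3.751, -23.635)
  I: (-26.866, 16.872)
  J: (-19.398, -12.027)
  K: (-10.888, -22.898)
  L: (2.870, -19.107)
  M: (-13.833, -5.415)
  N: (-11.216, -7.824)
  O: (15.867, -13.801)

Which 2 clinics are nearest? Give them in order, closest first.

Distances from (3.922, 1.140):
A: √((-25.998)² + (-20.429)²) = √(675.89600 + 417.34404) = 33.064 km
B: √((9.120)² + (-15.484)²) = √(83.17440 + 239.75426) = 17.970 km
C: √((6.545)² + (3.397)²) = √(42.83702 + 11.53961) = 7.374 km
D: √((-29.870)² + (9.987)²) = √(892.21690 + 99.74017) = 31.495 km
E: √((-19.801)² + (8.373)²) = √(392.07960 + 70.10713) = 21.499 km
F: √((5.556)² + (-7.733)²) = √(30.86914 + 59.79929) = 9.522 km
G: √((-0.123)² + (15.959)²) = √(0.01513 + 254.68968) = 15.959 km
H: √((-0.171)² + (-24.775)²) = √(0.02924 + 613.80063) = 24.776 km
I: √((-30.788)² + (15.732)²) = √(947.90094 + 247.49582) = 34.575 km
J: √((-23.320)² + (-13.167)²) = √(543.82240 + 173.36989) = 26.780 km
K: √((-14.810)² + (-24.038)²) = √(219.33610 + 577.82544) = 28.234 km
L: √((-1.052)² + (-20.247)²) = √(1.10670 + 409.94101) = 20.274 km
M: √((-17.755)² + (-6.555)²) = √(315.24002 + 42.96802) = 18.926 km
N: √((-15.138)² + (-8.964)²) = √(229.15904 + 80.35330) = 17.593 km
O: √((11.945)² + (-14.941)²) = √(142.68303 + 223.23348) = 19.129 km
Sorted: C (7.374 km) < F (9.522 km) < G (15.959 km) < N (17.593 km) < …

C, F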